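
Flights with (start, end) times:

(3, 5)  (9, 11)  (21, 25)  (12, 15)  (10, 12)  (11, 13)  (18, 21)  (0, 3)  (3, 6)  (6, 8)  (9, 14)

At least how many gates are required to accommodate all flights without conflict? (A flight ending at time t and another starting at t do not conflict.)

3

The answer is the maximum number of intervals overlapping at any instant.
Events (time:±→running): 0:+→1 3:-→0 3:+→1 3:+→2 5:-→1 6:-→0 6:+→1 8:-→0 9:+→1 9:+→2 10:+→3 … peak 3.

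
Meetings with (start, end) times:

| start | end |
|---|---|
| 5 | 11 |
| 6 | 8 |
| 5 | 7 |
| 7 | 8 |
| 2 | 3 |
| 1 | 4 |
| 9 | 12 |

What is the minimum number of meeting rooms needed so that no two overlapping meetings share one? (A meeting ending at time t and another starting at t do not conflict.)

Events (time:±→running): 1:+→1 2:+→2 3:-→1 4:-→0 5:+→1 5:+→2 6:+→3 … peak 3.

3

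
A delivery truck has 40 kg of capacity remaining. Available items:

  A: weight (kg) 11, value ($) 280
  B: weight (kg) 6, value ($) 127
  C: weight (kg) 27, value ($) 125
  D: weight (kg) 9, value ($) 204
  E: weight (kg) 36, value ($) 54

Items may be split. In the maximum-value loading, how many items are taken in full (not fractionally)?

Order: A (280/11=25.45) > D (204/9=22.67) > B (127/6=21.17) > C (125/27=4.63) > E (54/36=1.50)
Fill: take A (11 @ 280) → take D (9 @ 204) → take B (6 @ 127) → take 14/27 of C → 64.81; 40/40 used.
3 item(s) taken whole; one partial (take 14/27 of C).

3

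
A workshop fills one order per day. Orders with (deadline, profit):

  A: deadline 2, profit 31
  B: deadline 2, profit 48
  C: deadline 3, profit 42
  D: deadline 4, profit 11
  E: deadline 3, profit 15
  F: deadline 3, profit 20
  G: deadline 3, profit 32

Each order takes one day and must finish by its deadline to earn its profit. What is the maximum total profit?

133

Profit order: B=48 C=42 G=32 A=31 F=20 E=15 D=11
Assign: B→slot 2, C→slot 3, G→slot 1, A skipped, F skipped, E skipped, D→slot 4.
Slots: [1:G] [2:B] [3:C] [4:D]
Profit = 32 + 48 + 42 + 11 = 133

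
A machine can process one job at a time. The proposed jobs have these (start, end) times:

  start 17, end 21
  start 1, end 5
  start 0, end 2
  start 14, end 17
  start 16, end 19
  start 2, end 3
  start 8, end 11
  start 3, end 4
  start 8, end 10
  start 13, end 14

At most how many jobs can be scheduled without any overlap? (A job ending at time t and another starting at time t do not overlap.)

Greedy by earliest finish: after sorting by end time, pick each interval compatible with the last pick.
By end time: (0,2), (2,3), (3,4), (1,5), (8,10), (8,11), (13,14), (14,17), (16,19), (17,21).
Pick (0,2); next start ≥ 2 → (2,3); next start ≥ 3 → (3,4); next start ≥ 4 → (8,10); next start ≥ 10 → (13,14); next start ≥ 14 → (14,17); next start ≥ 17 → (17,21).
Selected 7 jobs.

7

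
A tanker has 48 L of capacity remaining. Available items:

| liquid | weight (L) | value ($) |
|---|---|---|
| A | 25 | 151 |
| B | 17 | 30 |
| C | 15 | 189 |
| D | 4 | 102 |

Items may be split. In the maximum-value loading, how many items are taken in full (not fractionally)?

Order: D (102/4=25.50) > C (189/15=12.60) > A (151/25=6.04) > B (30/17=1.76)
Fill: take D (4 @ 102) → take C (15 @ 189) → take A (25 @ 151) → take 4/17 of B → 7.06; 48/48 used.
3 item(s) taken whole; one partial (take 4/17 of B).

3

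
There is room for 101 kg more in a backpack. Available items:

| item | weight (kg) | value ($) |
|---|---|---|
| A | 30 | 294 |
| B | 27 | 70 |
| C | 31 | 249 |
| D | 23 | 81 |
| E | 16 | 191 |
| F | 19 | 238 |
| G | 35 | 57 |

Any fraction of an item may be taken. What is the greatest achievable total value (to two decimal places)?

989.61

Sort by value per unit weight and fill in that order.
Ratios (sorted): F 12.53, E 11.94, A 9.80, C 8.03, D 3.52, B 2.59, G 1.63
take F (19 @ 238); take E (16 @ 191); take A (30 @ 294); take C (31 @ 249); take 5/23 of D → 17.61. Capacity used 101/101.
Total value = 989.61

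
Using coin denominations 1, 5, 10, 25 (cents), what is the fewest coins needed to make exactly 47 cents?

5

Greedy: take as many of the largest coin as possible, then repeat with the remainder.
47 = 1×25 + 2×10 + 2×1
Total coins = 1 + 2 + 2 = 5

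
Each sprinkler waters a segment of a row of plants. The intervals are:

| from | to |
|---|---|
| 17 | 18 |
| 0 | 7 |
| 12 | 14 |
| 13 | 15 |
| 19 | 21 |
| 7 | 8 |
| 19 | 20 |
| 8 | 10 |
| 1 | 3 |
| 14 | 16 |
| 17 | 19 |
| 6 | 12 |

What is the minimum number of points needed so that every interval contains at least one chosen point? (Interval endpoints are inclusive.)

5

Sort by right endpoint; whenever an interval is uncovered, place a point at its right end.
Sorted: [1,3] [0,7] [7,8] [8,10] [6,12] [12,14] [13,15] [14,16] [17,18] [17,19] [19,20] [19,21]
{[1,3],[0,7]} hit by 3; {[7,8],[8,10],[6,12]} hit by 8; {[12,14],[13,15],[14,16]} hit by 14; {[17,18],[17,19]} hit by 18; {[19,20],[19,21]} hit by 20.
Points: 3, 8, 14, 18, 20 (5 total).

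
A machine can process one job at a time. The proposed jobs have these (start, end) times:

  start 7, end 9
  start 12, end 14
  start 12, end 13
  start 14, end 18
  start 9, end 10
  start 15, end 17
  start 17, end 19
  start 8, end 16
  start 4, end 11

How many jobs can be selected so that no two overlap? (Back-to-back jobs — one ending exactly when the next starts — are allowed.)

5

Order by finish time; keep every interval that doesn't clash with the previous kept one.
Sorted by end: (7,9)  (9,10)  (4,11)  (12,13)  (12,14)  (8,16)  (15,17)  (14,18)  (17,19)
take (7,9); take (9,10); skip (4,11); take (12,13); skip (12,14); take (15,17); skip (14,18); take (17,19).
Selected 5 jobs.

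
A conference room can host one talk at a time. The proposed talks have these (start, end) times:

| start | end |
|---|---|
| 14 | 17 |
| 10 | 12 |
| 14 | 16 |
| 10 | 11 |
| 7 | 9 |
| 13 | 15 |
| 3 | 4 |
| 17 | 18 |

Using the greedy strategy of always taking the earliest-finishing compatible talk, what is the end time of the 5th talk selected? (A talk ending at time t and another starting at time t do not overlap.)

18

By end time: (3,4), (7,9), (10,11), (10,12), (13,15), (14,16), (14,17), (17,18).
Pick (3,4); next start ≥ 4 → (7,9); next start ≥ 9 → (10,11); next start ≥ 11 → (13,15); next start ≥ 15 → (17,18).
Selected: (3,4) (7,9) (10,11) (13,15) (17,18)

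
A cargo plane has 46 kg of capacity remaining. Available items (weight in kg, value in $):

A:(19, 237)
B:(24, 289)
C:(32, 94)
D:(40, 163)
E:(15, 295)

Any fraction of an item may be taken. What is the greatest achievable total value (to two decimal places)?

676.50

Order: E (295/15=19.67) > A (237/19=12.47) > B (289/24=12.04) > D (163/40=4.08) > C (94/32=2.94)
Fill: take E (15 @ 295) → take A (19 @ 237) → take 12/24 of B → 144.50; 46/46 used.
Total value = 676.50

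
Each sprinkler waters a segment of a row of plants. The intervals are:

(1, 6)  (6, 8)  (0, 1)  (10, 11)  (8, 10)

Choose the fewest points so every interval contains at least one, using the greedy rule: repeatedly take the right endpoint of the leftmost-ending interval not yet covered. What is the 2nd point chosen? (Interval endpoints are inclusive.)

8

By right end: [0,1]  [1,6]  [6,8]  [8,10]  [10,11]
[0,1] uncovered → point at 1; [6,8] uncovered → point at 8; [10,11] uncovered → point at 11.
Points: 1, 8, 11 (3 total).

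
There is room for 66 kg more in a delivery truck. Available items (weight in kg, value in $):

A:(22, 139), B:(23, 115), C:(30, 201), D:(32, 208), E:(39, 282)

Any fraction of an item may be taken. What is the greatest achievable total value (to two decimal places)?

462.90

Ratios (sorted): E 7.23, C 6.70, D 6.50, A 6.32, B 5.00
take E (39 @ 282); take 27/30 of C → 180.90. Capacity used 66/66.
Total value = 462.90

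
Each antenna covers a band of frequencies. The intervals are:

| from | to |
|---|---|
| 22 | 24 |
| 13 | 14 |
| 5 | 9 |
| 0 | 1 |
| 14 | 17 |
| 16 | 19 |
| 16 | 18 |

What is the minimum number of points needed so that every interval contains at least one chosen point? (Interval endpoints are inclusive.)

By right end: [0,1]  [5,9]  [13,14]  [14,17]  [16,18]  [16,19]  [22,24]
[0,1] uncovered → point at 1; [5,9] uncovered → point at 9; [13,14] uncovered → point at 14; [16,18] uncovered → point at 18; [22,24] uncovered → point at 24.
Points: 1, 9, 14, 18, 24 (5 total).

5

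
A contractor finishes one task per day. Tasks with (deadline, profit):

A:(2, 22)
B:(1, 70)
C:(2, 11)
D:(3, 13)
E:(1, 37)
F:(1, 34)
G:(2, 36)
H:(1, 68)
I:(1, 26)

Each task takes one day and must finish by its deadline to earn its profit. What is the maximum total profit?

Take jobs in profit order; each goes to the latest open slot no later than its deadline.
By profit: B(d1,70), H(d1,68), E(d1,37), G(d2,36), F(d1,34), I(d1,26), A(d2,22), D(d3,13), C(d2,11)
B→slot 1; H skipped; E skipped; G→slot 2; F skipped; I skipped; A skipped; D→slot 3; C skipped.
Profit = 70 + 36 + 13 = 119

119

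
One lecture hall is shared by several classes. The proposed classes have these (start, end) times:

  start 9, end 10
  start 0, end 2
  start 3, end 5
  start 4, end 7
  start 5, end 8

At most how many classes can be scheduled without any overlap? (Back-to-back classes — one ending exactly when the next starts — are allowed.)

Order by finish time; keep every interval that doesn't clash with the previous kept one.
By end time: (0,2), (3,5), (4,7), (5,8), (9,10).
Pick (0,2); next start ≥ 2 → (3,5); next start ≥ 5 → (5,8); next start ≥ 8 → (9,10).
Selected 4 classes.

4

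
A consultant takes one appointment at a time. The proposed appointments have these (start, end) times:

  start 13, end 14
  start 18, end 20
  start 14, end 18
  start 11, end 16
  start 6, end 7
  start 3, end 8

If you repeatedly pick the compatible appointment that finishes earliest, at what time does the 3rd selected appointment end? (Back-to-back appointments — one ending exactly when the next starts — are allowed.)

18

Sorted by end: (6,7)  (3,8)  (13,14)  (11,16)  (14,18)  (18,20)
take (6,7); take (13,14); take (14,18); take (18,20).
Selected: (6,7) (13,14) (14,18) (18,20)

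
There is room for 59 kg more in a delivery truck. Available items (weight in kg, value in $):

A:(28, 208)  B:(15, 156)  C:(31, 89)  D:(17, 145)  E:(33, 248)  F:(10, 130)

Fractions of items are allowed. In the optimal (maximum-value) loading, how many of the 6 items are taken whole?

3

Greedy by value/weight ratio, highest first.
Order: F (130/10=13.00) > B (156/15=10.40) > D (145/17=8.53) > E (248/33=7.52) > A (208/28=7.43) > C (89/31=2.87)
Fill: take F (10 @ 130) → take B (15 @ 156) → take D (17 @ 145) → take 17/33 of E → 127.76; 59/59 used.
3 item(s) taken whole; one partial (take 17/33 of E).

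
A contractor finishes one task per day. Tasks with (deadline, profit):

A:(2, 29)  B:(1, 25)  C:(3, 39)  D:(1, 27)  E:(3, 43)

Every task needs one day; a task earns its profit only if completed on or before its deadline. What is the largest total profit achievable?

Sort by profit descending; place each in the latest free slot ≤ its deadline.
Profit order: E=43 C=39 A=29 D=27 B=25
Assign: E→slot 3, C→slot 2, A→slot 1, D skipped, B skipped.
Slots: [1:A] [2:C] [3:E]
Profit = 29 + 39 + 43 = 111

111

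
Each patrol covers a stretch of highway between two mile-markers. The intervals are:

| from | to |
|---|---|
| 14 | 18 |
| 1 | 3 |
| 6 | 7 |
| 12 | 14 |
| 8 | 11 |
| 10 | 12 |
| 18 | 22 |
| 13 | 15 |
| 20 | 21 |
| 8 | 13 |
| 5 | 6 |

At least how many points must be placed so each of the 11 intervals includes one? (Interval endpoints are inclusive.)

5

By right end: [1,3]  [5,6]  [6,7]  [8,11]  [10,12]  [8,13]  [12,14]  [13,15]  [14,18]  [20,21]  [18,22]
[1,3] uncovered → point at 3; [5,6] uncovered → point at 6; [8,11] uncovered → point at 11; [12,14] uncovered → point at 14; [20,21] uncovered → point at 21.
Points: 3, 6, 11, 14, 21 (5 total).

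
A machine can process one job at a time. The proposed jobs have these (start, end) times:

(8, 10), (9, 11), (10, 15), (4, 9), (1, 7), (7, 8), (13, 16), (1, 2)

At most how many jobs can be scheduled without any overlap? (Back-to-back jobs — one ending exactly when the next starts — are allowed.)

4

By end time: (1,2), (1,7), (7,8), (4,9), (8,10), (9,11), (10,15), (13,16).
Pick (1,2); next start ≥ 2 → (7,8); next start ≥ 8 → (8,10); next start ≥ 10 → (10,15).
Selected 4 jobs.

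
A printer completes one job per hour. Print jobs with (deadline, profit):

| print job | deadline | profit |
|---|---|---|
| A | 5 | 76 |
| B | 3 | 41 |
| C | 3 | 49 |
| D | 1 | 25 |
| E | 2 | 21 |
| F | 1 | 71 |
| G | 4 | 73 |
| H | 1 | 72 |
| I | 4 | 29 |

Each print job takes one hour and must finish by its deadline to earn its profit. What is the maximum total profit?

311

Take jobs in profit order; each goes to the latest open slot no later than its deadline.
Profit order: A=76 G=73 H=72 F=71 C=49 B=41 I=29 D=25 E=21
Assign: A→slot 5, G→slot 4, H→slot 1, F skipped, C→slot 3, B→slot 2, I skipped, D skipped, E skipped.
Slots: [1:H] [2:B] [3:C] [4:G] [5:A]
Profit = 72 + 41 + 49 + 73 + 76 = 311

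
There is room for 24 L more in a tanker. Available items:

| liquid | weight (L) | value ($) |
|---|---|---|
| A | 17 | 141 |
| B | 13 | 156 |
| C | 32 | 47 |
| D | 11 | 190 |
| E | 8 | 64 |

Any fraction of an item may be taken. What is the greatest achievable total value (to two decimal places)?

Order: D (190/11=17.27) > B (156/13=12.00) > A (141/17=8.29) > E (64/8=8.00) > C (47/32=1.47)
Fill: take D (11 @ 190) → take B (13 @ 156); 24/24 used.
Total value = 346.00

346.00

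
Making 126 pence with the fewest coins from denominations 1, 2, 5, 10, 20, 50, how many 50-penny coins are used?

2

Use the largest denomination that fits, subtract, and repeat.
126 − 2×50→26 − 1×20→6 − 1×5→1 − 1×1→0
Count of 50: 2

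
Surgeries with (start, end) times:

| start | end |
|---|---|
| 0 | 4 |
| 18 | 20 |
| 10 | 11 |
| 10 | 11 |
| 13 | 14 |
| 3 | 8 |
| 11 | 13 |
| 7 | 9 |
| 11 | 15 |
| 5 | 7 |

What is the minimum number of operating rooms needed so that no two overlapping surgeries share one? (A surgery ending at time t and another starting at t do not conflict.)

2

starts: [0, 3, 5, 7, 10, 10, 11, 11, 13, 18]
ends:   [4, 7, 8, 9, 11, 11, 13, 14, 15, 20]
s0→1 s3→2  — peak 2.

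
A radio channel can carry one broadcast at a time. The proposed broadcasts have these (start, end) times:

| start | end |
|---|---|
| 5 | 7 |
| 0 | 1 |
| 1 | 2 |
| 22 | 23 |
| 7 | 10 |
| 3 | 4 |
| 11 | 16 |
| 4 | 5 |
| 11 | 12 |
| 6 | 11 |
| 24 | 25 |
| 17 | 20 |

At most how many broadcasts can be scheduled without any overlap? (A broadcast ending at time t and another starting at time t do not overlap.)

Order by finish time; keep every interval that doesn't clash with the previous kept one.
Sorted by end: (0,1)  (1,2)  (3,4)  (4,5)  (5,7)  (7,10)  (6,11)  (11,12)  (11,16)  (17,20)  (22,23)  (24,25)
take (0,1); take (1,2); take (3,4); take (4,5); take (5,7); take (7,10); skip (6,11); take (11,12); take (17,20); take (22,23); take (24,25).
Selected 10 broadcasts.

10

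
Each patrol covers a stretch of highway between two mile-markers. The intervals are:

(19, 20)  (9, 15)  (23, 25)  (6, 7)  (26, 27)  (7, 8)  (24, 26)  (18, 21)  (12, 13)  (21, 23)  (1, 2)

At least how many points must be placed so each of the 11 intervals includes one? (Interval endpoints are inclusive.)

6

Process intervals by earliest right end; each time one isn't hit yet, stab at its right endpoint.
Sorted: [1,2] [6,7] [7,8] [12,13] [9,15] [19,20] [18,21] [21,23] [23,25] [24,26] [26,27]
{[1,2]} hit by 2; {[6,7],[7,8]} hit by 7; {[12,13],[9,15]} hit by 13; {[19,20],[18,21]} hit by 20; {[21,23],[23,25]} hit by 23; {[24,26],[26,27]} hit by 26.
Points: 2, 7, 13, 20, 23, 26 (6 total).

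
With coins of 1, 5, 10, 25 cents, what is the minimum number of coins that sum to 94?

9

94 − 3×25→19 − 1×10→9 − 1×5→4 − 4×1→0
Total coins = 3 + 1 + 1 + 4 = 9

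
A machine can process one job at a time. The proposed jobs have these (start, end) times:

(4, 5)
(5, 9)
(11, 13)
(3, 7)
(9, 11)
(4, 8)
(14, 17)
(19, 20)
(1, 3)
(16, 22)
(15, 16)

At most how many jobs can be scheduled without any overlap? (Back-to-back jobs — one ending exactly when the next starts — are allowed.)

Order by finish time; keep every interval that doesn't clash with the previous kept one.
By end time: (1,3), (4,5), (3,7), (4,8), (5,9), (9,11), (11,13), (15,16), (14,17), (19,20), (16,22).
Pick (1,3); next start ≥ 3 → (4,5); next start ≥ 5 → (5,9); next start ≥ 9 → (9,11); next start ≥ 11 → (11,13); next start ≥ 13 → (15,16); next start ≥ 16 → (19,20).
Selected 7 jobs.

7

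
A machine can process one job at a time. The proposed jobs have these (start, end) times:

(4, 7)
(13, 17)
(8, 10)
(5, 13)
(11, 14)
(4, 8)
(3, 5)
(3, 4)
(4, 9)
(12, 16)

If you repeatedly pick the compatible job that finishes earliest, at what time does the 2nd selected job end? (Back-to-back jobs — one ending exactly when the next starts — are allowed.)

Greedy by earliest finish: after sorting by end time, pick each interval compatible with the last pick.
By end time: (3,4), (3,5), (4,7), (4,8), (4,9), (8,10), (5,13), (11,14), (12,16), (13,17).
Pick (3,4); next start ≥ 4 → (4,7); next start ≥ 7 → (8,10); next start ≥ 10 → (11,14).
Selected: (3,4) (4,7) (8,10) (11,14)

7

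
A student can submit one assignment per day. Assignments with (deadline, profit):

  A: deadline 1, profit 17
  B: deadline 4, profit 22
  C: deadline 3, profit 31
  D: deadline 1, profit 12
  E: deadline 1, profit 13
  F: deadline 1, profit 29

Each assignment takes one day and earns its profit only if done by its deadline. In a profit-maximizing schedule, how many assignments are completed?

3

Sort by profit descending; place each in the latest free slot ≤ its deadline.
Profit order: C=31 F=29 B=22 A=17 E=13 D=12
Assign: C→slot 3, F→slot 1, B→slot 4, A skipped, E skipped, D skipped.
Slots: [1:F] [3:C] [4:B]
3 of 6 scheduled.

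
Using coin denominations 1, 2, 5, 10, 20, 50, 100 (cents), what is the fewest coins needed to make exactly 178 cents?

6

178 − 1×100→78 − 1×50→28 − 1×20→8 − 1×5→3 − 1×2→1 − 1×1→0
Total coins = 1 + 1 + 1 + 1 + 1 + 1 = 6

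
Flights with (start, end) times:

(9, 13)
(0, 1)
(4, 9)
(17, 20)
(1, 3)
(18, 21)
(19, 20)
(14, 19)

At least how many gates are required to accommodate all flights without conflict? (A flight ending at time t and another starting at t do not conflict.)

3

starts: [0, 1, 4, 9, 14, 17, 18, 19]
ends:   [1, 3, 9, 13, 19, 20, 20, 21]
s0→1 e1→0 s1→1 e3→0 s4→1 e9→0 s9→1 e13→0 s14→1 s17→2 s18→3  — peak 3.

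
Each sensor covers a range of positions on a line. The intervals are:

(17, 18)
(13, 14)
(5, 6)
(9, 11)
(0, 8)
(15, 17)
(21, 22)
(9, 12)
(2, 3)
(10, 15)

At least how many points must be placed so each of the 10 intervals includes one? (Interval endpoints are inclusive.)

By right end: [2,3]  [5,6]  [0,8]  [9,11]  [9,12]  [13,14]  [10,15]  [15,17]  [17,18]  [21,22]
[2,3] uncovered → point at 3; [5,6] uncovered → point at 6; [9,11] uncovered → point at 11; [13,14] uncovered → point at 14; [15,17] uncovered → point at 17; [21,22] uncovered → point at 22.
Points: 3, 6, 11, 14, 17, 22 (6 total).

6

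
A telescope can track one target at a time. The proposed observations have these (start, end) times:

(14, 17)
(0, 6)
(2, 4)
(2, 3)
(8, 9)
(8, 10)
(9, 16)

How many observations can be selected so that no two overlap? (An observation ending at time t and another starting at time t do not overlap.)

Order by finish time; keep every interval that doesn't clash with the previous kept one.
By end time: (2,3), (2,4), (0,6), (8,9), (8,10), (9,16), (14,17).
Pick (2,3); next start ≥ 3 → (8,9); next start ≥ 9 → (9,16).
Selected 3 observations.

3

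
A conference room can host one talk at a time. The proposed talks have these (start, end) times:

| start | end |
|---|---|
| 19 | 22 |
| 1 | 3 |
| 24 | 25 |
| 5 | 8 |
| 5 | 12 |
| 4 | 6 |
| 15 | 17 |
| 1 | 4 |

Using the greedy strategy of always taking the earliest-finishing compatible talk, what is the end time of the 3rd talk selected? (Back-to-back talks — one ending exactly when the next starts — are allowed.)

17

Sort by end time and greedily take each interval whose start is ≥ the last chosen end.
By end time: (1,3), (1,4), (4,6), (5,8), (5,12), (15,17), (19,22), (24,25).
Pick (1,3); next start ≥ 3 → (4,6); next start ≥ 6 → (15,17); next start ≥ 17 → (19,22); next start ≥ 22 → (24,25).
Selected: (1,3) (4,6) (15,17) (19,22) (24,25)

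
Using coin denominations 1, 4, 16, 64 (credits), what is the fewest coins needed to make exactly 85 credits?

Greedy: take as many of the largest coin as possible, then repeat with the remainder.
85 = 1×64 + 1×16 + 1×4 + 1×1
Total coins = 1 + 1 + 1 + 1 = 4

4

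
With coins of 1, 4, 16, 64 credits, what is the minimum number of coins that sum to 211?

7

Use the largest denomination that fits, subtract, and repeat.
211 − 3×64→19 − 1×16→3 − 3×1→0
Total coins = 3 + 1 + 3 = 7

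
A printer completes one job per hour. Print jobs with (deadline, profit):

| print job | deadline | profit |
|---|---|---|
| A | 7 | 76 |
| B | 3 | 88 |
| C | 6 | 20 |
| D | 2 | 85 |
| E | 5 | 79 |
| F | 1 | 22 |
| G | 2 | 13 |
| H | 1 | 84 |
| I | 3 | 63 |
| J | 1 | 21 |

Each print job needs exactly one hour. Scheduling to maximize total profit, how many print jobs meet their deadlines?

Sort by profit descending; place each in the latest free slot ≤ its deadline.
By profit: B(d3,88), D(d2,85), H(d1,84), E(d5,79), A(d7,76), I(d3,63), F(d1,22), J(d1,21), C(d6,20), G(d2,13)
B→slot 3; D→slot 2; H→slot 1; E→slot 5; A→slot 7; I skipped; F skipped; J skipped; C→slot 6; G skipped.
6 of 10 scheduled.

6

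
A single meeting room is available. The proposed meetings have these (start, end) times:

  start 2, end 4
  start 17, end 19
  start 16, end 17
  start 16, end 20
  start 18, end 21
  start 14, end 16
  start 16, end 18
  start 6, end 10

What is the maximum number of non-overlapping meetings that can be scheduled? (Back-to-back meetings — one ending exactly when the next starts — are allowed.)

5

Sorted by end: (2,4)  (6,10)  (14,16)  (16,17)  (16,18)  (17,19)  (16,20)  (18,21)
take (2,4); take (6,10); take (14,16); take (16,17); skip (16,18); take (17,19); skip (16,20); skip (18,21).
Selected 5 meetings.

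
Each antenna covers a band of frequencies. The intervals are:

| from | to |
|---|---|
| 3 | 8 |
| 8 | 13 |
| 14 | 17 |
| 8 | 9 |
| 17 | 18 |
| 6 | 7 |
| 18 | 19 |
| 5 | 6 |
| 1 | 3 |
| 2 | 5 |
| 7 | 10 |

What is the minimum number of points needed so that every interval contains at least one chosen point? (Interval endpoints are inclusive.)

5

Sorted: [1,3] [2,5] [5,6] [6,7] [3,8] [8,9] [7,10] [8,13] [14,17] [17,18] [18,19]
{[1,3],[2,5]} hit by 3; {[5,6],[6,7],[3,8]} hit by 6; {[8,9],[7,10],[8,13]} hit by 9; {[14,17],[17,18]} hit by 17; {[18,19]} hit by 19.
Points: 3, 6, 9, 17, 19 (5 total).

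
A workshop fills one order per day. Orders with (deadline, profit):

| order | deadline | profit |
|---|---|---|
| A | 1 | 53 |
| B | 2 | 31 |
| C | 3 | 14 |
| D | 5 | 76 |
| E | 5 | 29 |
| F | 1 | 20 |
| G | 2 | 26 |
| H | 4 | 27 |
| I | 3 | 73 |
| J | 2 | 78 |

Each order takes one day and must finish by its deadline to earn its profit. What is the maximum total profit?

309

Profit order: J=78 D=76 I=73 A=53 B=31 E=29 H=27 G=26 F=20 C=14
Assign: J→slot 2, D→slot 5, I→slot 3, A→slot 1, B skipped, E→slot 4, H skipped, G skipped, F skipped, C skipped.
Slots: [1:A] [2:J] [3:I] [4:E] [5:D]
Profit = 53 + 78 + 73 + 29 + 76 = 309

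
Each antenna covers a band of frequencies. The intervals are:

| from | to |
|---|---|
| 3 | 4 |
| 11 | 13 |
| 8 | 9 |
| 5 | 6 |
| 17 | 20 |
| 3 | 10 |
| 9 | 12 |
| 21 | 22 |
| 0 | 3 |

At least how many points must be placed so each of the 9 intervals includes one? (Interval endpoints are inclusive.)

6

Process intervals by earliest right end; each time one isn't hit yet, stab at its right endpoint.
Sorted: [0,3] [3,4] [5,6] [8,9] [3,10] [9,12] [11,13] [17,20] [21,22]
{[0,3],[3,4]} hit by 3; {[5,6]} hit by 6; {[8,9],[3,10],[9,12]} hit by 9; {[11,13]} hit by 13; {[17,20]} hit by 20; {[21,22]} hit by 22.
Points: 3, 6, 9, 13, 20, 22 (6 total).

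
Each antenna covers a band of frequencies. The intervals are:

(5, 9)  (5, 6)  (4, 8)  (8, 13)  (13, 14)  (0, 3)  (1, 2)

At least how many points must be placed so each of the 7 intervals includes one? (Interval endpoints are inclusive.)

3

By right end: [1,2]  [0,3]  [5,6]  [4,8]  [5,9]  [8,13]  [13,14]
[1,2] uncovered → point at 2; [5,6] uncovered → point at 6; [8,13] uncovered → point at 13.
Points: 2, 6, 13 (3 total).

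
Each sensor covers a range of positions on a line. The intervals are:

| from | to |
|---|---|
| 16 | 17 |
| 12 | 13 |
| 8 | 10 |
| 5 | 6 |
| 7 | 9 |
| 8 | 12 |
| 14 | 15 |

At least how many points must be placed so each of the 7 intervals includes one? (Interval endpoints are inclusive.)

5

Process intervals by earliest right end; each time one isn't hit yet, stab at its right endpoint.
Sorted: [5,6] [7,9] [8,10] [8,12] [12,13] [14,15] [16,17]
{[5,6]} hit by 6; {[7,9],[8,10],[8,12]} hit by 9; {[12,13]} hit by 13; {[14,15]} hit by 15; {[16,17]} hit by 17.
Points: 6, 9, 13, 15, 17 (5 total).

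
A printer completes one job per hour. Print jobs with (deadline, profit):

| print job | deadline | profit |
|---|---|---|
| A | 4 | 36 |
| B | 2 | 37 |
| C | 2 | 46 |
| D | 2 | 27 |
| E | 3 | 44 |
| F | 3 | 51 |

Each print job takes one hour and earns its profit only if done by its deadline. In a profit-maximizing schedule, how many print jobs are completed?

Profit order: F=51 C=46 E=44 B=37 A=36 D=27
Assign: F→slot 3, C→slot 2, E→slot 1, B skipped, A→slot 4, D skipped.
Slots: [1:E] [2:C] [3:F] [4:A]
4 of 6 scheduled.

4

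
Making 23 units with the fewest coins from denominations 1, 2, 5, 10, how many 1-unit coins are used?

23 − 2×10→3 − 1×2→1 − 1×1→0
Count of 1: 1

1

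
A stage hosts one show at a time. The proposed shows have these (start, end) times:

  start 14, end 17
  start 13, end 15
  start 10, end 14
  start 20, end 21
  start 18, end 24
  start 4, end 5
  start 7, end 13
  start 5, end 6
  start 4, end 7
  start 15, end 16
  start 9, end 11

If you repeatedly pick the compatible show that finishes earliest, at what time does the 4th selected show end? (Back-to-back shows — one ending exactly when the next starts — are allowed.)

Sort by end time and greedily take each interval whose start is ≥ the last chosen end.
By end time: (4,5), (5,6), (4,7), (9,11), (7,13), (10,14), (13,15), (15,16), (14,17), (20,21), (18,24).
Pick (4,5); next start ≥ 5 → (5,6); next start ≥ 6 → (9,11); next start ≥ 11 → (13,15); next start ≥ 15 → (15,16); next start ≥ 16 → (20,21).
Selected: (4,5) (5,6) (9,11) (13,15) (15,16) (20,21)

15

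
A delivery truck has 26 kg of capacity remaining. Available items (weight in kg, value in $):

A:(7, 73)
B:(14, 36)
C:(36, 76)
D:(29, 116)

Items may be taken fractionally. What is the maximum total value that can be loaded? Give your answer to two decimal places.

Sort by value per unit weight and fill in that order.
Order: A (73/7=10.43) > D (116/29=4.00) > B (36/14=2.57) > C (76/36=2.11)
Fill: take A (7 @ 73) → take 19/29 of D → 76.00; 26/26 used.
Total value = 149.00

149.00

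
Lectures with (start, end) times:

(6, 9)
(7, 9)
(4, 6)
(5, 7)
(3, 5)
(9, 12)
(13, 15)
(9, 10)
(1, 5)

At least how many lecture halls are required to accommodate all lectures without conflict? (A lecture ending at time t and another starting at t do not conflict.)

Count concurrent intervals with a sweep; the peak is the room count.
starts: [1, 3, 4, 5, 6, 7, 9, 9, 13]
ends:   [5, 5, 6, 7, 9, 9, 10, 12, 15]
s1→1 s3→2 s4→3  — peak 3.

3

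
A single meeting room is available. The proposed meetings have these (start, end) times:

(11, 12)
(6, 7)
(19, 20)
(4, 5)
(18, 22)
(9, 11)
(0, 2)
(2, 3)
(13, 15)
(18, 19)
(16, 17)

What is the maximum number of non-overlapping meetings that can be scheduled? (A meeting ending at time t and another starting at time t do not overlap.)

Sort by end time and greedily take each interval whose start is ≥ the last chosen end.
Sorted by end: (0,2)  (2,3)  (4,5)  (6,7)  (9,11)  (11,12)  (13,15)  (16,17)  (18,19)  (19,20)  (18,22)
take (0,2); take (2,3); take (4,5); take (6,7); take (9,11); take (11,12); take (13,15); take (16,17); take (18,19); take (19,20).
Selected 10 meetings.

10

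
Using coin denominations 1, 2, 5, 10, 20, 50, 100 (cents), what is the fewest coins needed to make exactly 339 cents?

8

Greedy: take as many of the largest coin as possible, then repeat with the remainder.
339 − 3×100→39 − 1×20→19 − 1×10→9 − 1×5→4 − 2×2→0
Total coins = 3 + 1 + 1 + 1 + 2 = 8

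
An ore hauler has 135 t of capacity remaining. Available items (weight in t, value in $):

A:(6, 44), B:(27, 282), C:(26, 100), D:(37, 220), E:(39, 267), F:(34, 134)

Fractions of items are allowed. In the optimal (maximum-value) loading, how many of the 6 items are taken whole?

4

Ratios (sorted): B 10.44, A 7.33, E 6.85, D 5.95, F 3.94, C 3.85
take B (27 @ 282); take A (6 @ 44); take E (39 @ 267); take D (37 @ 220); take 26/34 of F → 102.47. Capacity used 135/135.
4 item(s) taken whole; one partial (take 26/34 of F).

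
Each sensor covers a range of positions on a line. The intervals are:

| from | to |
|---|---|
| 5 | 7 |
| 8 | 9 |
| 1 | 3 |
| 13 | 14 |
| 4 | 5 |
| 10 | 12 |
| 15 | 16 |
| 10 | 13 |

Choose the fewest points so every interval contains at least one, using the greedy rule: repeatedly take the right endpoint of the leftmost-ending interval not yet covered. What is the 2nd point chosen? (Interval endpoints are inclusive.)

5

Process intervals by earliest right end; each time one isn't hit yet, stab at its right endpoint.
Sorted: [1,3] [4,5] [5,7] [8,9] [10,12] [10,13] [13,14] [15,16]
{[1,3]} hit by 3; {[4,5],[5,7]} hit by 5; {[8,9]} hit by 9; {[10,12],[10,13]} hit by 12; {[13,14]} hit by 14; {[15,16]} hit by 16.
Points: 3, 5, 9, 12, 14, 16 (6 total).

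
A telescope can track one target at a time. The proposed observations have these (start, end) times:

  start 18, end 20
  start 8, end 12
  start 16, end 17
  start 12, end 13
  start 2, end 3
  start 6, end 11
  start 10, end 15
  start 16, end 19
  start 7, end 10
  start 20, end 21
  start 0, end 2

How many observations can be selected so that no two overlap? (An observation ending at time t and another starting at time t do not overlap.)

By end time: (0,2), (2,3), (7,10), (6,11), (8,12), (12,13), (10,15), (16,17), (16,19), (18,20), (20,21).
Pick (0,2); next start ≥ 2 → (2,3); next start ≥ 3 → (7,10); next start ≥ 10 → (12,13); next start ≥ 13 → (16,17); next start ≥ 17 → (18,20); next start ≥ 20 → (20,21).
Selected 7 observations.

7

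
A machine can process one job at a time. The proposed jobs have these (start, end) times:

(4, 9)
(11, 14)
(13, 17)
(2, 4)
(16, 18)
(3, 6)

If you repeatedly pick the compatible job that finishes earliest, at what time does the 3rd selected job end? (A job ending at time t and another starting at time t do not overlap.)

Sort by end time and greedily take each interval whose start is ≥ the last chosen end.
By end time: (2,4), (3,6), (4,9), (11,14), (13,17), (16,18).
Pick (2,4); next start ≥ 4 → (4,9); next start ≥ 9 → (11,14); next start ≥ 14 → (16,18).
Selected: (2,4) (4,9) (11,14) (16,18)

14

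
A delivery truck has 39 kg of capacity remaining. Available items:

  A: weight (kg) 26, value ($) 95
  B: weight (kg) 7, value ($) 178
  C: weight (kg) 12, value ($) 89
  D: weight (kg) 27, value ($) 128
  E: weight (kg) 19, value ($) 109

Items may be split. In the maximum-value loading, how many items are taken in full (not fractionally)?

Order: B (178/7=25.43) > C (89/12=7.42) > E (109/19=5.74) > D (128/27=4.74) > A (95/26=3.65)
Fill: take B (7 @ 178) → take C (12 @ 89) → take E (19 @ 109) → take 1/27 of D → 4.74; 39/39 used.
3 item(s) taken whole; one partial (take 1/27 of D).

3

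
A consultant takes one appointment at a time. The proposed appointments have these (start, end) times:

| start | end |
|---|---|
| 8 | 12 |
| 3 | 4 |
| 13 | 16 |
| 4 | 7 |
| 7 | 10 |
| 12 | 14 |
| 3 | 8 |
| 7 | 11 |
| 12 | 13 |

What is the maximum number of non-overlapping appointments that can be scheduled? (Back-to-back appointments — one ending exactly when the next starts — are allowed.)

Greedy by earliest finish: after sorting by end time, pick each interval compatible with the last pick.
Sorted by end: (3,4)  (4,7)  (3,8)  (7,10)  (7,11)  (8,12)  (12,13)  (12,14)  (13,16)
take (3,4); take (4,7); take (7,10); take (12,13); take (13,16).
Selected 5 appointments.

5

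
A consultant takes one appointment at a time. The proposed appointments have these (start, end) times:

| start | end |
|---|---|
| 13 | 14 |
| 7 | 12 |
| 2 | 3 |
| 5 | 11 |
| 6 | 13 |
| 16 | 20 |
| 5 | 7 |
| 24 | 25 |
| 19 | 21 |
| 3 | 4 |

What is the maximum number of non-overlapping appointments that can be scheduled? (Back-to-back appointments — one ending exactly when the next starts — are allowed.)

Sorted by end: (2,3)  (3,4)  (5,7)  (5,11)  (7,12)  (6,13)  (13,14)  (16,20)  (19,21)  (24,25)
take (2,3); take (3,4); take (5,7); take (7,12); take (13,14); take (16,20); skip (19,21); take (24,25).
Selected 7 appointments.

7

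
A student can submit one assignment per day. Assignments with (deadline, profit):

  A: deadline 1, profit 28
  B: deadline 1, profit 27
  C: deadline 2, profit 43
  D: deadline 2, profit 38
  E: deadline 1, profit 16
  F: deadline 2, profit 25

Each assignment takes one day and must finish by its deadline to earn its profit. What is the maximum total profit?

81

Sort by profit descending; place each in the latest free slot ≤ its deadline.
Profit order: C=43 D=38 A=28 B=27 F=25 E=16
Assign: C→slot 2, D→slot 1, A skipped, B skipped, F skipped, E skipped.
Slots: [1:D] [2:C]
Profit = 38 + 43 = 81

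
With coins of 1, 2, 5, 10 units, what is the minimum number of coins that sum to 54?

7

54 = 5×10 + 2×2
Total coins = 5 + 2 = 7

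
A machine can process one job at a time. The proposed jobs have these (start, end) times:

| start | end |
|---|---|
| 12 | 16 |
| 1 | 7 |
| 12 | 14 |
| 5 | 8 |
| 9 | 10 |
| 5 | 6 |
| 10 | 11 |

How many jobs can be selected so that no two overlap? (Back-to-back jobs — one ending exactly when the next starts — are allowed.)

Greedy by earliest finish: after sorting by end time, pick each interval compatible with the last pick.
Sorted by end: (5,6)  (1,7)  (5,8)  (9,10)  (10,11)  (12,14)  (12,16)
take (5,6); take (9,10); take (10,11); take (12,14); skip (12,16).
Selected 4 jobs.

4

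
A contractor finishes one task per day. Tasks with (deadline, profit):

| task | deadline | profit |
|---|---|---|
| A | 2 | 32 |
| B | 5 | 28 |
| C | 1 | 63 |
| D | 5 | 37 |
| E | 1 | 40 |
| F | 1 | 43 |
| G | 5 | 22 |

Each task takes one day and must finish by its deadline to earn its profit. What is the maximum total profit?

By profit: C(d1,63), F(d1,43), E(d1,40), D(d5,37), A(d2,32), B(d5,28), G(d5,22)
C→slot 1; F skipped; E skipped; D→slot 5; A→slot 2; B→slot 4; G→slot 3.
Profit = 63 + 32 + 22 + 28 + 37 = 182

182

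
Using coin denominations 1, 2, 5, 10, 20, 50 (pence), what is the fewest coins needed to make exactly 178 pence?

178 − 3×50→28 − 1×20→8 − 1×5→3 − 1×2→1 − 1×1→0
Total coins = 3 + 1 + 1 + 1 + 1 = 7

7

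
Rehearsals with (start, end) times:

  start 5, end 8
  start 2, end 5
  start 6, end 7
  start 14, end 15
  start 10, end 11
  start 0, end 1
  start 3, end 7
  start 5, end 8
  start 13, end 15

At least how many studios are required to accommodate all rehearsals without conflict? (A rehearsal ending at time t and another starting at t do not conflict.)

4

starts: [0, 2, 3, 5, 5, 6, 10, 13, 14]
ends:   [1, 5, 7, 7, 8, 8, 11, 15, 15]
s0→1 e1→0 s2→1 s3→2 e5→1 s5→2 s5→3 s6→4  — peak 4.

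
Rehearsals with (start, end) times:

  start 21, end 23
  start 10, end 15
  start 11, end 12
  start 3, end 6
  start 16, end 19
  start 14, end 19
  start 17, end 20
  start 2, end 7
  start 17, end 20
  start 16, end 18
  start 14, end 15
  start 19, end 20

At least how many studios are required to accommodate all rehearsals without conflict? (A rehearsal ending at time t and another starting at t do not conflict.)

5

The answer is the maximum number of intervals overlapping at any instant.
Events (time:±→running): 2:+→1 3:+→2 6:-→1 7:-→0 10:+→1 11:+→2 12:-→1 14:+→2 14:+→3 15:-→2 15:-→1 16:+→2 16:+→3 17:+→4 17:+→5 … peak 5.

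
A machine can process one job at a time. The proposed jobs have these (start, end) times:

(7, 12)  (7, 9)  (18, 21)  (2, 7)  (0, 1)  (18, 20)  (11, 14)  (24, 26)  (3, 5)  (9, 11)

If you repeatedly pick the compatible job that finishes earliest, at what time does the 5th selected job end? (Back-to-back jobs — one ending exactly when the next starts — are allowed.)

14

Sort by end time and greedily take each interval whose start is ≥ the last chosen end.
Sorted by end: (0,1)  (3,5)  (2,7)  (7,9)  (9,11)  (7,12)  (11,14)  (18,20)  (18,21)  (24,26)
take (0,1); take (3,5); take (7,9); take (9,11); skip (7,12); take (11,14); take (18,20); skip (18,21); take (24,26).
Selected: (0,1) (3,5) (7,9) (9,11) (11,14) (18,20) (24,26)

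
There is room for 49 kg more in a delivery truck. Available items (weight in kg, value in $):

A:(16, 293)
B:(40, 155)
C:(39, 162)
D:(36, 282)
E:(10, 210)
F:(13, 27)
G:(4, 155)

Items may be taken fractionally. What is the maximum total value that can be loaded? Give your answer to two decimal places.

806.83

Sort by value per unit weight and fill in that order.
Ratios (sorted): G 38.75, E 21.00, A 18.31, D 7.83, C 4.15, B 3.88, F 2.08
take G (4 @ 155); take E (10 @ 210); take A (16 @ 293); take 19/36 of D → 148.83. Capacity used 49/49.
Total value = 806.83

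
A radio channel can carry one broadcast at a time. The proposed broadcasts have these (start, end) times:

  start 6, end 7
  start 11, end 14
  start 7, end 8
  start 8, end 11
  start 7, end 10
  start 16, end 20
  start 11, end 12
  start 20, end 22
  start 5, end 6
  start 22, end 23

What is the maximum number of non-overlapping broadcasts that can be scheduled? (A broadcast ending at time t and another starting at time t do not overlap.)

8

Sort by end time and greedily take each interval whose start is ≥ the last chosen end.
Sorted by end: (5,6)  (6,7)  (7,8)  (7,10)  (8,11)  (11,12)  (11,14)  (16,20)  (20,22)  (22,23)
take (5,6); take (6,7); take (7,8); skip (7,10); take (8,11); take (11,12); skip (11,14); take (16,20); take (20,22); take (22,23).
Selected 8 broadcasts.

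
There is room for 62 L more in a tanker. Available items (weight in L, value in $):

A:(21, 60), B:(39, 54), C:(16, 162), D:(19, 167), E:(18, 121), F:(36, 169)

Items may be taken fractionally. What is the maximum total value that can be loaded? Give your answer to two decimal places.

492.25

Greedy by value/weight ratio, highest first.
Ratios (sorted): C 10.12, D 8.79, E 6.72, F 4.69, A 2.86, B 1.38
take C (16 @ 162); take D (19 @ 167); take E (18 @ 121); take 9/36 of F → 42.25. Capacity used 62/62.
Total value = 492.25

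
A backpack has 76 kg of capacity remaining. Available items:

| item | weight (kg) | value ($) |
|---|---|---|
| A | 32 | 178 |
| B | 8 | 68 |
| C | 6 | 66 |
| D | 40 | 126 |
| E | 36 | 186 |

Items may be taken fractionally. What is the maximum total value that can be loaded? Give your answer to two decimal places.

467.00

Sort by value per unit weight and fill in that order.
Ratios (sorted): C 11.00, B 8.50, A 5.56, E 5.17, D 3.15
take C (6 @ 66); take B (8 @ 68); take A (32 @ 178); take 30/36 of E → 155.00. Capacity used 76/76.
Total value = 467.00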